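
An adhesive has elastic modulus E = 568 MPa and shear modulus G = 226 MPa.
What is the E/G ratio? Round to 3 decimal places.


E/G = 568 / 226 = 2.513

2.513


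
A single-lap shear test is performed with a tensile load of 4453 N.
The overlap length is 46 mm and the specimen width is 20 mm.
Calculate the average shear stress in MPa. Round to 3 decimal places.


Shear stress = F / (overlap * width)
= 4453 / (46 * 20)
= 4453 / 920
= 4.840 MPa

4.840


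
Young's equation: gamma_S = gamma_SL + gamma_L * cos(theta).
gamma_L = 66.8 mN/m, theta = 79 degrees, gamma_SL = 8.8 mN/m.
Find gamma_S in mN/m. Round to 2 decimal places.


cos(79 deg) = 0.190809
gamma_S = 8.8 + 66.8 * 0.190809
= 21.55 mN/m

21.55


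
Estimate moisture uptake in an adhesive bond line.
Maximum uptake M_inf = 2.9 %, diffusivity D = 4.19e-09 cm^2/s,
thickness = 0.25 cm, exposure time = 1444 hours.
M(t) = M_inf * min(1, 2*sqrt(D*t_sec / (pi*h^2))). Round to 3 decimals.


Convert time: 1444 h = 5198400 s
ratio = min(1, 2*sqrt(4.19e-09*5198400/(pi*0.25^2)))
= 0.666127
M(t) = 2.9 * 0.666127 = 1.932%

1.932


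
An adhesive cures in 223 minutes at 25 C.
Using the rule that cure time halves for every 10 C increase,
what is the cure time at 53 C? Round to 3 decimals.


Factor = 2^((53 - 25) / 10) = 6.9644
Cure time = 223 / 6.9644
= 32.020 minutes

32.020


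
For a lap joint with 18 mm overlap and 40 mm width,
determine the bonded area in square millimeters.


Area = 18 * 40 = 720 mm^2

720


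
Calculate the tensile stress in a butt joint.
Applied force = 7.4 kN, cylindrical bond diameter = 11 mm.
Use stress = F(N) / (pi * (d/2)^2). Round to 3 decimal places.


A = pi * 5.5^2 = 95.0332 mm^2
sigma = 7400.0 / 95.0332 = 77.868 MPa

77.868


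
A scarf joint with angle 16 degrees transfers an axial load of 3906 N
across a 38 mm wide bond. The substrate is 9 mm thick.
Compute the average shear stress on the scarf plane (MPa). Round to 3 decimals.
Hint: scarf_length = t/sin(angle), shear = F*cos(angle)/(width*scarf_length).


scarf_length = 9 / sin(16 deg) = 32.6516 mm
cos(16 deg) = 0.961262
shear stress = 3906 * 0.961262 / (38 * 32.6516)
= 3.026 MPa

3.026


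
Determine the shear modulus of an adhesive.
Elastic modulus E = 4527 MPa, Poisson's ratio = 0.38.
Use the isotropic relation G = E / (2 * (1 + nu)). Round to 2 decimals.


G = 4527 / (2*(1+0.38)) = 4527 / 2.76
= 1640.22 MPa

1640.22


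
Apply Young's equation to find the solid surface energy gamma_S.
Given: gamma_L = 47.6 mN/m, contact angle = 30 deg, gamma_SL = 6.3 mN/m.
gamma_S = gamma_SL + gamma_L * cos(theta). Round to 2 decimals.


theta_rad = 30 * pi/180 = 0.523599
gamma_S = 6.3 + 47.6 * cos(0.523599)
= 47.52 mN/m

47.52


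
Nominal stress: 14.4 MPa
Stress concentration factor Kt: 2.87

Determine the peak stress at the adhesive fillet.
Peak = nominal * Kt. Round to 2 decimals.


Peak stress = 14.4 * 2.87
= 41.33 MPa

41.33


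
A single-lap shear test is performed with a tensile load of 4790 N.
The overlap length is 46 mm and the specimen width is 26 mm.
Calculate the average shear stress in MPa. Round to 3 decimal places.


Shear stress = F / (overlap * width)
= 4790 / (46 * 26)
= 4790 / 1196
= 4.005 MPa

4.005


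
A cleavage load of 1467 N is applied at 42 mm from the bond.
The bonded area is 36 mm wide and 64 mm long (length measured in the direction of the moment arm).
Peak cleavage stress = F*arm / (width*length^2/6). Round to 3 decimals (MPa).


Moment = 1467 * 42 = 61614 N*mm
Section modulus = 36 * 4096 / 6 = 147456 / 6 mm^3
Stress = 61614 / (147456 / 6) = 369684 / 147456
= 2.507 MPa

2.507


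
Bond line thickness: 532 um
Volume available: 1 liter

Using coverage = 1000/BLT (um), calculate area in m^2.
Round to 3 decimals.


1 L = 1e6 mm^3, thickness = 532 um = 0.532 mm
Area = 1e6 / 0.532 mm^2 = (1e6 / 0.532) / 1e6 m^2 = 1000 / 532 m^2
= 1.880 m^2

1.880


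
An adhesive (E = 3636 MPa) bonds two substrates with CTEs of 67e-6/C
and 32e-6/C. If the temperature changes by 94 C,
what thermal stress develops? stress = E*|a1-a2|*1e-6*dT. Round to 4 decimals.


Stress = 3636 * |67 - 32| * 1e-6 * 94
= 11.9624 MPa

11.9624


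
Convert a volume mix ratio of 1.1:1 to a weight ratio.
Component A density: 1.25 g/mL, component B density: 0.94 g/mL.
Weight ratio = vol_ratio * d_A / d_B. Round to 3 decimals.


= 1.1 * 1.25 / 0.94 = 1.463

1.463


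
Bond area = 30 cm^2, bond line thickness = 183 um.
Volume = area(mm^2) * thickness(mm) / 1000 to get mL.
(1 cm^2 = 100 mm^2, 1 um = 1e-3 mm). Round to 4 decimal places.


area_mm2 = 30 * 100 = 3000
blt_mm = 183 * 1e-3 = 0.183
vol_mm3 = 3000 * 0.183 = 549.0
vol_mL = 549.0 / 1000 = 0.5490 mL

0.5490


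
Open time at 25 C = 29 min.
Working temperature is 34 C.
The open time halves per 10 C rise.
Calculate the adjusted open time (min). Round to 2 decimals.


factor = 2^((34 - 25) / 10) = 1.8661
ot = 29 / 1.8661 = 15.54 min

15.54


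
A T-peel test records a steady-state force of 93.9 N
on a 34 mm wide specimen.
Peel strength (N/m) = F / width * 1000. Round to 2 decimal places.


Peel strength = 93.9 / 34 * 1000
= 2761.76 N/m

2761.76


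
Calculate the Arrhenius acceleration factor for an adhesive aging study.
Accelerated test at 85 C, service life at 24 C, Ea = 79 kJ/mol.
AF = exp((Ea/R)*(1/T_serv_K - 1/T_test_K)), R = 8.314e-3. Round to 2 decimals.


T_test = 358.15 K, T_serv = 297.15 K
Ea/R = 79 / 0.008314 = 9502.04
AF = exp(9502.04 * (1/297.15 - 1/358.15))
= 231.91

231.91


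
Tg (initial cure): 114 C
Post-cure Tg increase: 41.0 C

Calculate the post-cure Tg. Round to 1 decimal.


Post-cure Tg = 114 + 41.0 = 155.0 C

155.0


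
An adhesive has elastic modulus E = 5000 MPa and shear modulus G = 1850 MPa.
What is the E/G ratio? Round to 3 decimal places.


E/G = 5000 / 1850 = 2.703

2.703


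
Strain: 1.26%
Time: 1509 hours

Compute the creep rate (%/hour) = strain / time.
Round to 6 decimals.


Creep rate = 1.26 / 1509
= 0.000835 %/h

0.000835


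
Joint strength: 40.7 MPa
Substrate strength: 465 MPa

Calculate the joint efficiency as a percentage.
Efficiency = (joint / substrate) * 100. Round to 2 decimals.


Efficiency = (40.7 / 465) * 100 = 8.75%

8.75


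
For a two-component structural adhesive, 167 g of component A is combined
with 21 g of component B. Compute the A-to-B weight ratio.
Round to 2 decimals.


Weight ratio A:B = 167 / 21
= 7.95

7.95


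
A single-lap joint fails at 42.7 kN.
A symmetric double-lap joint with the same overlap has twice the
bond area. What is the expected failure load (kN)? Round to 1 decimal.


Double-lap load = 2 * 42.7 = 85.4 kN

85.4


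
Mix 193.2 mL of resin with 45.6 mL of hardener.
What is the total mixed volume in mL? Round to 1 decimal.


Total = 193.2 + 45.6 = 238.8 mL

238.8


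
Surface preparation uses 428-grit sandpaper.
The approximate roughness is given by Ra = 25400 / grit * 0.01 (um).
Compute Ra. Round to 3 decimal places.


Ra = 25400 / 428 * 0.01
= 254 / 428
= 0.593 um

0.593


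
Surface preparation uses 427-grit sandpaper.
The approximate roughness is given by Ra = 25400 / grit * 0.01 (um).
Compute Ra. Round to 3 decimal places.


Ra = 25400 / 427 * 0.01
= 254 / 427
= 0.595 um

0.595


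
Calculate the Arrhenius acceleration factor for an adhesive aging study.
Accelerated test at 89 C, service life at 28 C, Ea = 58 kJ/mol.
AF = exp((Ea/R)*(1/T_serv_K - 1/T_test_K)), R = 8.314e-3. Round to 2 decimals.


T_test = 362.15 K, T_serv = 301.15 K
Ea/R = 58 / 0.008314 = 6976.18
AF = exp(6976.18 * (1/301.15 - 1/362.15))
= 49.50

49.50


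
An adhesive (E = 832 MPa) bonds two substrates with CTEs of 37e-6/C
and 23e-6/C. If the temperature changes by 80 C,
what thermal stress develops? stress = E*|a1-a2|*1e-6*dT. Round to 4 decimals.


Stress = 832 * |37 - 23| * 1e-6 * 80
= 0.9318 MPa

0.9318


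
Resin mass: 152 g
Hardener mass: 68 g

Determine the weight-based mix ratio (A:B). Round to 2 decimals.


Ratio = 152 / 68 = 2.24

2.24


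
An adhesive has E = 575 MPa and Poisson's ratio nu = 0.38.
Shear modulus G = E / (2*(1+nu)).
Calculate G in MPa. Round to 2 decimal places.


G = 575 / (2*(1+0.38))
= 575 / 2.76
= 208.33 MPa

208.33


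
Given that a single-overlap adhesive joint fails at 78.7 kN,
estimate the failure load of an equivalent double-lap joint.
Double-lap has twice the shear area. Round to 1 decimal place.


Double-lap factor = 2
Expected load = 78.7 * 2 = 157.4 kN

157.4


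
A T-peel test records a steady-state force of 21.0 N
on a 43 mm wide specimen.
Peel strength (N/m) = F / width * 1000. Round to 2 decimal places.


Peel strength = 21.0 / 43 * 1000
= 488.37 N/m

488.37


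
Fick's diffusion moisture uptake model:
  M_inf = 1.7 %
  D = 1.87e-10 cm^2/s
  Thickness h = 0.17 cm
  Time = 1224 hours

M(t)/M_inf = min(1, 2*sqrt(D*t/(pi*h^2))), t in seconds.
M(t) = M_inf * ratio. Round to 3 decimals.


t_sec = 1224 * 3600 = 4406400
ratio = 2*sqrt(1.87e-10*4406400/(pi*0.17^2))
= min(1, 0.190532)
= 0.190532
M(t) = 1.7 * 0.190532 = 0.324 %

0.324


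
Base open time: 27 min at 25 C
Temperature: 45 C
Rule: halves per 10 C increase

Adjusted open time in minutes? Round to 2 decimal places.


Acceleration = 2^((45-25)/10) = 4.0000
Open time = 27 / 4.0000 = 6.75 min

6.75


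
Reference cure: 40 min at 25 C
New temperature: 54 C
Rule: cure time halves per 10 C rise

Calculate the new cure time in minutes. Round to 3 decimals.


factor = 2^((54-25)/10) = 7.4643
t_new = 40 / 7.4643 = 5.359 min

5.359


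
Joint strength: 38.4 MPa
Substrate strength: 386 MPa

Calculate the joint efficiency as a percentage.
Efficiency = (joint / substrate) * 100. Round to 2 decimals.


Efficiency = (38.4 / 386) * 100 = 9.95%

9.95


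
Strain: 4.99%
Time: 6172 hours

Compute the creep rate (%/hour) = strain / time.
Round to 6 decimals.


Creep rate = 4.99 / 6172
= 0.000808 %/h

0.000808


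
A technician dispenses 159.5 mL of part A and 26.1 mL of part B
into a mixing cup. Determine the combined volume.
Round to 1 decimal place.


Combined volume = 159.5 + 26.1
= 185.6 mL

185.6


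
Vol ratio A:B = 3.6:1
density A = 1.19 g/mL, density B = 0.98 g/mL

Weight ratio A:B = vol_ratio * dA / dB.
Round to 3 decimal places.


Weight ratio = 3.6 * 1.19 / 0.98
= 4.371

4.371


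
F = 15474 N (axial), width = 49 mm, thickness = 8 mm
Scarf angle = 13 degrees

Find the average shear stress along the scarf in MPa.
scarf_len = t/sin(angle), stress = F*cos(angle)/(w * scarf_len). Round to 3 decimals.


scarf_len = 8/sin(13 deg) = 35.5633
cos(13 deg) = 0.974370
stress = 15474*0.974370/(49*35.5633) = 8.652 MPa

8.652


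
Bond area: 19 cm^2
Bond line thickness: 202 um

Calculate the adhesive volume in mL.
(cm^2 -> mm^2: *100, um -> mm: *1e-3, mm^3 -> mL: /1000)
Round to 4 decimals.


V = 19*100 * 202*1e-3 / 1000
= 0.3838 mL

0.3838


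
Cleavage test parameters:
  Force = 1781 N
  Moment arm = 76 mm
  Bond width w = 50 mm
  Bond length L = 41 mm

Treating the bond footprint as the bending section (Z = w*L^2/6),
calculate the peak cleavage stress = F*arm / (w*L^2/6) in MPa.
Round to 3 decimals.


M = 1781 * 76 = 135356 N*mm
Z = 50 * 41^2 / 6 = 84050 / 6 mm^3
sigma = M / Z = 6 * 135356 / 84050 = 812136 / 84050
= 9.663 MPa

9.663


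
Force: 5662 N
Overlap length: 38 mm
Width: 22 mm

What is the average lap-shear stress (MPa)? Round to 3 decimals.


Average shear stress = F / (overlap * width)
= 5662 / (38 * 22)
= 6.773 MPa

6.773


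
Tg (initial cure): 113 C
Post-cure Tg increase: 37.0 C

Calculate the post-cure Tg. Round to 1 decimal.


Post-cure Tg = 113 + 37.0 = 150.0 C

150.0


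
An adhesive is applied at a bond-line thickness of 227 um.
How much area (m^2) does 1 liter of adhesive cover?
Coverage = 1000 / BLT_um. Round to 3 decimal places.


Coverage = 1000 / 227 = 4.405 m^2

4.405


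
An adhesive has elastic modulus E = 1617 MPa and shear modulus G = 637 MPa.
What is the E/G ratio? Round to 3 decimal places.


E/G = 1617 / 637 = 2.538

2.538


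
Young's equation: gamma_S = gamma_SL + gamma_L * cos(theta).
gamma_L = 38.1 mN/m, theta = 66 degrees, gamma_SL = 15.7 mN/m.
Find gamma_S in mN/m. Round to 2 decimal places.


cos(66 deg) = 0.406737
gamma_S = 15.7 + 38.1 * 0.406737
= 31.20 mN/m

31.20


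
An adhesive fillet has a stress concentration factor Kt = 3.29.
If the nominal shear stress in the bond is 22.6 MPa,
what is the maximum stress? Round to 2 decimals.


Max stress = 22.6 * 3.29 = 74.35 MPa

74.35


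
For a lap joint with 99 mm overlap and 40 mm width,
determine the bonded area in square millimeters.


Area = 99 * 40 = 3960 mm^2

3960


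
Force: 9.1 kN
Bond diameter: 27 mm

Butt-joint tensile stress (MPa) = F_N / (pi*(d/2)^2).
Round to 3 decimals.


F_N = 9.1 * 1000 = 9100.0 N
A = pi*(13.5)^2 = 572.5553 mm^2
stress = 9100.0 / 572.5553 = 15.894 MPa

15.894


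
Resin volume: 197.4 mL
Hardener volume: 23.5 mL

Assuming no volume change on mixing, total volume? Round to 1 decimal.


V_total = 197.4 + 23.5 = 220.9 mL

220.9


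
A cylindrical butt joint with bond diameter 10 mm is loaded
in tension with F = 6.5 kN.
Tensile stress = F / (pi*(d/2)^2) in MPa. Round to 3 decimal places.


Area = pi * (10/2)^2 = 78.5398 mm^2
Stress = 6.5*1000 / 78.5398
= 82.761 MPa

82.761


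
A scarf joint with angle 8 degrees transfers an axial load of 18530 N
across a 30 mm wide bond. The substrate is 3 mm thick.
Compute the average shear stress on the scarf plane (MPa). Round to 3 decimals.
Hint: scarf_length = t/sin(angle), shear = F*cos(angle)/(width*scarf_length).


scarf_length = 3 / sin(8 deg) = 21.5559 mm
cos(8 deg) = 0.990268
shear stress = 18530 * 0.990268 / (30 * 21.5559)
= 28.375 MPa

28.375


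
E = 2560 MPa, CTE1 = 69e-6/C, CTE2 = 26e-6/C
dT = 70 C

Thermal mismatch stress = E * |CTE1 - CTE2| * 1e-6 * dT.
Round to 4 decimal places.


= 2560 * 43e-6 * 70
= 7.7056 MPa

7.7056


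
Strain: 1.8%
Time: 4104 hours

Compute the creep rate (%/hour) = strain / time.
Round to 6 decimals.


Creep rate = 1.8 / 4104
= 0.000439 %/h

0.000439


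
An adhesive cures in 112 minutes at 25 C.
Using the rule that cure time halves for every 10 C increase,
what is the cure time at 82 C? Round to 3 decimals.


Factor = 2^((82 - 25) / 10) = 51.9842
Cure time = 112 / 51.9842
= 2.155 minutes

2.155


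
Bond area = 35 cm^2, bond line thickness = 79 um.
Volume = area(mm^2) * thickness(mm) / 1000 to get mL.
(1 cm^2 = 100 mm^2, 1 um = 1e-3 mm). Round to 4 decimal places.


area_mm2 = 35 * 100 = 3500
blt_mm = 79 * 1e-3 = 0.079
vol_mm3 = 3500 * 0.079 = 276.5
vol_mL = 276.5 / 1000 = 0.2765 mL

0.2765


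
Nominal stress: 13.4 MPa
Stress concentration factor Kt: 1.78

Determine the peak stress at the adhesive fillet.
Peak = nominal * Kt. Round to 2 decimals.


Peak stress = 13.4 * 1.78
= 23.85 MPa

23.85


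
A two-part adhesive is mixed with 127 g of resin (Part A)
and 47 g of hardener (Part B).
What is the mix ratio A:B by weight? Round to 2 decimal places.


Mix ratio = mass_A / mass_B
= 127 / 47
= 2.70

2.70


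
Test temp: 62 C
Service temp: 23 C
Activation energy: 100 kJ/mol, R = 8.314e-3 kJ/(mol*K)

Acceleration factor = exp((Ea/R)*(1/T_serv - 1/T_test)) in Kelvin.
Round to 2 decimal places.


AF = exp((100/0.008314)*(1/296.15 - 1/335.15))
= 112.86

112.86


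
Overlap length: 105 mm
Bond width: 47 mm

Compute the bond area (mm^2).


Bond area = 105 * 47 = 4935 mm^2

4935


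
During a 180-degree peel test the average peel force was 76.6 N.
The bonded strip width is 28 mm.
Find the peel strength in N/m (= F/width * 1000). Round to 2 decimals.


Peel strength = F/width * 1000
= 76.6 / 28 * 1000
= 2735.71 N/m

2735.71


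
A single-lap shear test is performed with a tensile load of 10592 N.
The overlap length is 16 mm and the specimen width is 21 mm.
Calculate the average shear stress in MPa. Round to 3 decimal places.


Shear stress = F / (overlap * width)
= 10592 / (16 * 21)
= 10592 / 336
= 31.524 MPa

31.524


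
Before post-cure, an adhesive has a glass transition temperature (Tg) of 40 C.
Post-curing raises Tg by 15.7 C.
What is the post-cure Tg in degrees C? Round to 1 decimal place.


Tg_post = Tg_base + delta_Tg
= 40 + 15.7
= 55.7 C

55.7


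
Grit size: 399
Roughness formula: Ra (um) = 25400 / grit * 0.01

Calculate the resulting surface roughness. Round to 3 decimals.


Ra = 25400 / 399 * 0.01
= 0.637 um

0.637


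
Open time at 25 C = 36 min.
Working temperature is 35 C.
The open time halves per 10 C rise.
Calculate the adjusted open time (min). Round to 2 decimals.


factor = 2^((35 - 25) / 10) = 2.0000
ot = 36 / 2.0000 = 18.00 min

18.00


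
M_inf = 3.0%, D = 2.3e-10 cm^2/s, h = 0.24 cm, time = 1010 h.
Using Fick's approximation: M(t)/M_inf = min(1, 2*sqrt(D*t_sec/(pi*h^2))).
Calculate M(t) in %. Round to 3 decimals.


t = 3636000 s
ratio = min(1, 2*sqrt(2.3e-10*3636000/(pi*0.0576)))
= 0.135963
M(t) = 3.0 * 0.135963 = 0.408%

0.408


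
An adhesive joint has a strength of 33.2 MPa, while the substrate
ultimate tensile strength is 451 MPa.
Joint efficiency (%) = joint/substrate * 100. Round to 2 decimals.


Efficiency = 33.2 / 451 * 100
= 7.36%

7.36


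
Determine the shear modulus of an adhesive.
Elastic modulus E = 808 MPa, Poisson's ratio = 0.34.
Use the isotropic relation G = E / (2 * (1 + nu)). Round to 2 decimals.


G = 808 / (2*(1+0.34)) = 808 / 2.68
= 301.49 MPa

301.49


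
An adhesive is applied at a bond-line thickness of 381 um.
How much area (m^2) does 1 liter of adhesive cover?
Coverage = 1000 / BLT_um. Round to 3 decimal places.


Coverage = 1000 / 381 = 2.625 m^2

2.625


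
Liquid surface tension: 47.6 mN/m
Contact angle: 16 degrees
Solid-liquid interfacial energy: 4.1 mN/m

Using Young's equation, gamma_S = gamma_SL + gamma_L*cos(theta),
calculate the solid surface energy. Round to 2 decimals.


gamma_S = 4.1 + 47.6 * cos(16)
= 49.86 mN/m

49.86


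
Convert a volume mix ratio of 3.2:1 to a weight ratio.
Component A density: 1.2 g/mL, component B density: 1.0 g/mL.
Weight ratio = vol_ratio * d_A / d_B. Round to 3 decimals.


= 3.2 * 1.2 / 1.0 = 3.840

3.840


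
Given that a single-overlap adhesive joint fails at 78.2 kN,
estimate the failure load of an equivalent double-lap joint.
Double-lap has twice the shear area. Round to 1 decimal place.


Double-lap factor = 2
Expected load = 78.2 * 2 = 156.4 kN

156.4


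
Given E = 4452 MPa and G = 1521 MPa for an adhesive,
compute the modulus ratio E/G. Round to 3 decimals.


E/G ratio = 4452 / 1521 = 2.927

2.927


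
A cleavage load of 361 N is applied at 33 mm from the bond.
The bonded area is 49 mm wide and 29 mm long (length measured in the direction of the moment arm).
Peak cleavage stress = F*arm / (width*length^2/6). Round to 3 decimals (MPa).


Moment = 361 * 33 = 11913 N*mm
Section modulus = 49 * 841 / 6 = 41209 / 6 mm^3
Stress = 11913 / (41209 / 6) = 71478 / 41209
= 1.735 MPa

1.735


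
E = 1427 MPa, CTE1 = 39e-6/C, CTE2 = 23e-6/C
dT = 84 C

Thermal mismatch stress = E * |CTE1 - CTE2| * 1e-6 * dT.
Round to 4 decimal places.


= 1427 * 16e-6 * 84
= 1.9179 MPa

1.9179


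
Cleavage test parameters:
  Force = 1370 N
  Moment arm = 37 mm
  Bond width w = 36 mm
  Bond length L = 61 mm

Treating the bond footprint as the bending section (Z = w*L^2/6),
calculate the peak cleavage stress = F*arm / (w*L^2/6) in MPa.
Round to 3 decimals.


M = 1370 * 37 = 50690 N*mm
Z = 36 * 61^2 / 6 = 133956 / 6 mm^3
sigma = M / Z = 6 * 50690 / 133956 = 304140 / 133956
= 2.270 MPa

2.270


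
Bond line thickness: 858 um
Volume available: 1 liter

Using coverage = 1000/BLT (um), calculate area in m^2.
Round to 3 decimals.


1 L = 1e6 mm^3, thickness = 858 um = 0.858 mm
Area = 1e6 / 0.858 mm^2 = (1e6 / 0.858) / 1e6 m^2 = 1000 / 858 m^2
= 1.166 m^2

1.166


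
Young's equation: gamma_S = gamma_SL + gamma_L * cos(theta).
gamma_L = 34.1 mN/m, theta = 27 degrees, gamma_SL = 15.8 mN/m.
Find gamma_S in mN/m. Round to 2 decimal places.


cos(27 deg) = 0.891007
gamma_S = 15.8 + 34.1 * 0.891007
= 46.18 mN/m

46.18


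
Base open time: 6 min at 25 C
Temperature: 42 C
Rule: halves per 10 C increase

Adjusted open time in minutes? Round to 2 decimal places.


Acceleration = 2^((42-25)/10) = 3.2490
Open time = 6 / 3.2490 = 1.85 min

1.85


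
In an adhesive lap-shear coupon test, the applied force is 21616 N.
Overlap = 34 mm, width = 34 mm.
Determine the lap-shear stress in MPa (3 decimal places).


stress = F / (overlap * width)
= 21616 / (34 * 34)
= 18.699 MPa

18.699


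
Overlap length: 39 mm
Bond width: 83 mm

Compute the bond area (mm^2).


Bond area = 39 * 83 = 3237 mm^2

3237


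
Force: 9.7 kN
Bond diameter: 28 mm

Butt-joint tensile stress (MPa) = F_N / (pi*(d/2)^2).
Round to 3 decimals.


F_N = 9.7 * 1000 = 9700.0 N
A = pi*(14.0)^2 = 615.7522 mm^2
stress = 9700.0 / 615.7522 = 15.753 MPa

15.753


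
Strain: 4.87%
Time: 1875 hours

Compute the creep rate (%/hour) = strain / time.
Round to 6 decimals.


Creep rate = 4.87 / 1875
= 0.002597 %/h

0.002597


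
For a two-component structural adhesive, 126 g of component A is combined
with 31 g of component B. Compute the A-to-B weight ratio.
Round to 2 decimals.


Weight ratio A:B = 126 / 31
= 4.06

4.06


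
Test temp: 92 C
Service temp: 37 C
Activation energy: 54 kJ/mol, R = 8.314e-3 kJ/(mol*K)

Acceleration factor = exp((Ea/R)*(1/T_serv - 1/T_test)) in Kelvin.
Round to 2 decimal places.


AF = exp((54/0.008314)*(1/310.15 - 1/365.15))
= 23.44

23.44


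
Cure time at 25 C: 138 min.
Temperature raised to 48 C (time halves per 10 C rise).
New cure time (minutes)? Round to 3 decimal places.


Acceleration factor = 2^(23/10) = 4.9246
New time = 138 / 4.9246 = 28.023 min

28.023


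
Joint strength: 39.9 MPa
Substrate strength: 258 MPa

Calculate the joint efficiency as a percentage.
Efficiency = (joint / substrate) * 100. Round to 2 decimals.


Efficiency = (39.9 / 258) * 100 = 15.47%

15.47


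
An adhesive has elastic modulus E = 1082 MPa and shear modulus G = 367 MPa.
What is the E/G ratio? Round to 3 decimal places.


E/G = 1082 / 367 = 2.948

2.948


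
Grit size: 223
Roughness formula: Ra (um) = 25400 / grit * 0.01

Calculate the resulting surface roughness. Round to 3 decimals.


Ra = 25400 / 223 * 0.01
= 1.139 um

1.139


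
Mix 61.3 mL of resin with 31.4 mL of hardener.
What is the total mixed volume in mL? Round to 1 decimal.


Total = 61.3 + 31.4 = 92.7 mL

92.7


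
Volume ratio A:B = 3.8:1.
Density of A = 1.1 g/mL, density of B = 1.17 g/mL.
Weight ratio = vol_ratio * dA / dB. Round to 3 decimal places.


Wt ratio = 3.8 * 1.1 / 1.17
= 3.573

3.573


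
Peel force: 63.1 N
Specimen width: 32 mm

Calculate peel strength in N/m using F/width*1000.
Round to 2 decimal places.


Peel strength = 63.1 / 32 * 1000 = 1971.88 N/m

1971.88


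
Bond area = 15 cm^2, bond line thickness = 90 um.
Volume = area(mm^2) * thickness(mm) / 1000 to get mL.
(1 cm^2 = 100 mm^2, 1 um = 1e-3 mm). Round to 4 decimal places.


area_mm2 = 15 * 100 = 1500
blt_mm = 90 * 1e-3 = 0.09
vol_mm3 = 1500 * 0.09 = 135.0
vol_mL = 135.0 / 1000 = 0.1350 mL

0.1350


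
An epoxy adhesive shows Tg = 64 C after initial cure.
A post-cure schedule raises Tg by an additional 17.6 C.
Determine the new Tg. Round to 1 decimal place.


New Tg = 64 + 17.6
= 81.6 C

81.6


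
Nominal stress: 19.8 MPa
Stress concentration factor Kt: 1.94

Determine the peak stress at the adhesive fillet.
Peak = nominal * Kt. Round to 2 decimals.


Peak stress = 19.8 * 1.94
= 38.41 MPa

38.41


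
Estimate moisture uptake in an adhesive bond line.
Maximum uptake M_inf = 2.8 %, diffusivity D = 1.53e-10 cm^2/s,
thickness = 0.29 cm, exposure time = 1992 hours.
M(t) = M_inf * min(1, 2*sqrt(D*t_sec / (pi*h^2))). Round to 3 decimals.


Convert time: 1992 h = 7171200 s
ratio = min(1, 2*sqrt(1.53e-10*7171200/(pi*0.29^2)))
= 0.128884
M(t) = 2.8 * 0.128884 = 0.361%

0.361


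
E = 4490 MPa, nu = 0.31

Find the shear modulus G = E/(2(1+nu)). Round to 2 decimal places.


G = 4490 / (2 * 1.31)
= 1713.74 MPa

1713.74


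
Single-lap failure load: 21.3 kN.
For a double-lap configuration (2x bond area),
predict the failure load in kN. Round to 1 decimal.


Failure load = 21.3 * 2 = 42.6 kN

42.6


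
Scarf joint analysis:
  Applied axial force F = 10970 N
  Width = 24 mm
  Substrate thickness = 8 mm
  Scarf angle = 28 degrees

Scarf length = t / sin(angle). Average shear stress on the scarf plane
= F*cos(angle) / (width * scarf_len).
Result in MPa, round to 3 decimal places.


Scarf length = 8 / sin(28 deg) = 17.0404 mm
cos(28 deg) = 0.882948
Shear = 10970 * 0.882948 / (24 * 17.0404)
= 23.684 MPa

23.684


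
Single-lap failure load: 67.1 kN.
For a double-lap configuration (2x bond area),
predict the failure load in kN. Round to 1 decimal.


Failure load = 67.1 * 2 = 134.2 kN

134.2


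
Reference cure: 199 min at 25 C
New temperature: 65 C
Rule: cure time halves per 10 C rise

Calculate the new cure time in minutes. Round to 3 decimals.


factor = 2^((65-25)/10) = 16.0000
t_new = 199 / 16.0000 = 12.438 min

12.438


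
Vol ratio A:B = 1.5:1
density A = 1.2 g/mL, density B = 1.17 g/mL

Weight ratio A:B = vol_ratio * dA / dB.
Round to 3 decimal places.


Weight ratio = 1.5 * 1.2 / 1.17
= 1.538

1.538


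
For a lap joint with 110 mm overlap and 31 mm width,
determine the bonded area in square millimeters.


Area = 110 * 31 = 3410 mm^2

3410


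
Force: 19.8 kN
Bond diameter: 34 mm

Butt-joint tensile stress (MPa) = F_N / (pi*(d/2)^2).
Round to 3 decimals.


F_N = 19.8 * 1000 = 19800.0 N
A = pi*(17.0)^2 = 907.9203 mm^2
stress = 19800.0 / 907.9203 = 21.808 MPa

21.808


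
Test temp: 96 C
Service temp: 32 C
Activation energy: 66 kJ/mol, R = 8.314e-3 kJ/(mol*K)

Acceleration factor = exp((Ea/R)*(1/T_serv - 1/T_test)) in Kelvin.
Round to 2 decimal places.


AF = exp((66/0.008314)*(1/305.15 - 1/369.15))
= 90.94

90.94


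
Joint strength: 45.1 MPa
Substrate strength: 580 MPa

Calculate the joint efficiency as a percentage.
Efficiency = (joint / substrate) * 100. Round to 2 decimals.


Efficiency = (45.1 / 580) * 100 = 7.78%

7.78


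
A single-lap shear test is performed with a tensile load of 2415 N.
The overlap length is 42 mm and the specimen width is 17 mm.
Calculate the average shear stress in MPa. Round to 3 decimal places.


Shear stress = F / (overlap * width)
= 2415 / (42 * 17)
= 2415 / 714
= 3.382 MPa

3.382


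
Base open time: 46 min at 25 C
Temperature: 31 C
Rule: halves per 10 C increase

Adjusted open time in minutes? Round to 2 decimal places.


Acceleration = 2^((31-25)/10) = 1.5157
Open time = 46 / 1.5157 = 30.35 min

30.35


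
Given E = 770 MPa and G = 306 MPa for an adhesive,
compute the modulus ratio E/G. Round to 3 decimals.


E/G ratio = 770 / 306 = 2.516

2.516


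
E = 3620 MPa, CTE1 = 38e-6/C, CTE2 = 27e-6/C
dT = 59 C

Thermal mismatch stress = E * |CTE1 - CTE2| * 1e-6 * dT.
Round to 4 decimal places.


= 3620 * 11e-6 * 59
= 2.3494 MPa

2.3494


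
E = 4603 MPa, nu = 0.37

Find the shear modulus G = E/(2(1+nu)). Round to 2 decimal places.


G = 4603 / (2 * 1.37)
= 1679.93 MPa

1679.93


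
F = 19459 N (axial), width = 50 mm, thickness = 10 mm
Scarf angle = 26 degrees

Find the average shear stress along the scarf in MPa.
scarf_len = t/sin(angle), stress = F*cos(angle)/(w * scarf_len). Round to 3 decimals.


scarf_len = 10/sin(26 deg) = 22.8117
cos(26 deg) = 0.898794
stress = 19459*0.898794/(50*22.8117) = 15.334 MPa

15.334


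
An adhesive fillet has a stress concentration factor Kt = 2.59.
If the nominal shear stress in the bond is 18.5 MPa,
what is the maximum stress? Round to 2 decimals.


Max stress = 18.5 * 2.59 = 47.92 MPa

47.92


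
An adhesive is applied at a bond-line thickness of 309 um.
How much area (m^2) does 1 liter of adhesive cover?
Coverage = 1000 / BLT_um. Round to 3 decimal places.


Coverage = 1000 / 309 = 3.236 m^2

3.236


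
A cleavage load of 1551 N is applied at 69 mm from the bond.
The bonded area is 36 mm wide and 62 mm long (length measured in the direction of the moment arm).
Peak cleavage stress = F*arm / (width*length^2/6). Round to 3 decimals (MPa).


Moment = 1551 * 69 = 107019 N*mm
Section modulus = 36 * 3844 / 6 = 138384 / 6 mm^3
Stress = 107019 / (138384 / 6) = 642114 / 138384
= 4.640 MPa

4.640


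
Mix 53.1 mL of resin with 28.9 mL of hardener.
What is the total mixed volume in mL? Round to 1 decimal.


Total = 53.1 + 28.9 = 82.0 mL

82.0


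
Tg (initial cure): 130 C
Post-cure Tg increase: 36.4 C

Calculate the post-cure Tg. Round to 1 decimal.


Post-cure Tg = 130 + 36.4 = 166.4 C

166.4


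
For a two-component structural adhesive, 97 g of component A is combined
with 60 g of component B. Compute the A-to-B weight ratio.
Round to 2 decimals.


Weight ratio A:B = 97 / 60
= 1.62

1.62


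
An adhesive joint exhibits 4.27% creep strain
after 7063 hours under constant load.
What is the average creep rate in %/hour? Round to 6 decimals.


Creep rate = strain / time
= 4.27 / 7063
= 0.000605 %/h

0.000605


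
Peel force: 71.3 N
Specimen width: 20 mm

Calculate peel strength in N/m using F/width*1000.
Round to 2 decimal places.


Peel strength = 71.3 / 20 * 1000 = 3565.00 N/m

3565.00


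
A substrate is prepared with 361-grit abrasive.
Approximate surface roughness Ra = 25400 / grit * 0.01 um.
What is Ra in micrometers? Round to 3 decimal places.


Ra = 25400 / 361 * 0.01 = 0.704 um

0.704


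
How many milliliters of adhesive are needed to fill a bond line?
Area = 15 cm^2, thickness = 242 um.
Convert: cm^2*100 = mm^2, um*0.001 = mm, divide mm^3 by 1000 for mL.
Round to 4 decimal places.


= (15 * 100) * (242 * 0.001) / 1000
= 0.3630 mL

0.3630


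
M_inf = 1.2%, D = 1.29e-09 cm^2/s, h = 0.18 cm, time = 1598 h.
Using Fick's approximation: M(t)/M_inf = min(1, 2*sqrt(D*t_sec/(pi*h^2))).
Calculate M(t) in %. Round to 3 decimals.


t = 5752800 s
ratio = min(1, 2*sqrt(1.29e-09*5752800/(pi*0.0324)))
= 0.540029
M(t) = 1.2 * 0.540029 = 0.648%

0.648


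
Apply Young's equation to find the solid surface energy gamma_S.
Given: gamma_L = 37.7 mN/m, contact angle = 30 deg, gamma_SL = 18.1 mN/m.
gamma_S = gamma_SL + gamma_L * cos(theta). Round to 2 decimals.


theta_rad = 30 * pi/180 = 0.523599
gamma_S = 18.1 + 37.7 * cos(0.523599)
= 50.75 mN/m

50.75


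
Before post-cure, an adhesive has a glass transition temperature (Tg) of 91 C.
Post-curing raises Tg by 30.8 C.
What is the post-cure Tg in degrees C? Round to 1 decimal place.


Tg_post = Tg_base + delta_Tg
= 91 + 30.8
= 121.8 C

121.8


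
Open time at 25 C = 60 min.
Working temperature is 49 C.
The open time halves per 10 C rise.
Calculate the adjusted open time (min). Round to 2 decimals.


factor = 2^((49 - 25) / 10) = 5.2780
ot = 60 / 5.2780 = 11.37 min

11.37


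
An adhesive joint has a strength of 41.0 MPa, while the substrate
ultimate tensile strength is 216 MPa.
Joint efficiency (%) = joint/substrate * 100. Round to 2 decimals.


Efficiency = 41.0 / 216 * 100
= 18.98%

18.98


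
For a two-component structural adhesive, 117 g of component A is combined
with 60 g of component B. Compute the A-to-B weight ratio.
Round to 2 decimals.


Weight ratio A:B = 117 / 60
= 1.95

1.95


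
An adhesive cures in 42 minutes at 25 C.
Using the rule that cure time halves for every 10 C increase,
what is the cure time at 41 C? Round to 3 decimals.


Factor = 2^((41 - 25) / 10) = 3.0314
Cure time = 42 / 3.0314
= 13.855 minutes

13.855


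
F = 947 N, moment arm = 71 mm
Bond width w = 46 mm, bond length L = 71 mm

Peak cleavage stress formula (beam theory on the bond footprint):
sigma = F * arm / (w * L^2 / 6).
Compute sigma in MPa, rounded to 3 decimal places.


sigma = (947 * 71) / (46 * 5041 / 6)
= 67237 * 6 / 231886
= 403422 / 231886
= 1.740 MPa

1.740


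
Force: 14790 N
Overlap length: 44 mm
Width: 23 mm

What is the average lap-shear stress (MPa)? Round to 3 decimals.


Average shear stress = F / (overlap * width)
= 14790 / (44 * 23)
= 14.615 MPa

14.615


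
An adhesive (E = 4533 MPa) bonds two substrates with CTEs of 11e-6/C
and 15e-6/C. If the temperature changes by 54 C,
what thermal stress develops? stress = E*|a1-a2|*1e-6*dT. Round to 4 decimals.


Stress = 4533 * |11 - 15| * 1e-6 * 54
= 0.9791 MPa

0.9791


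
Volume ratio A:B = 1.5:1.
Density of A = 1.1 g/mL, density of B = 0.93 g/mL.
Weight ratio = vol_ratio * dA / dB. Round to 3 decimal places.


Wt ratio = 1.5 * 1.1 / 0.93
= 1.774

1.774


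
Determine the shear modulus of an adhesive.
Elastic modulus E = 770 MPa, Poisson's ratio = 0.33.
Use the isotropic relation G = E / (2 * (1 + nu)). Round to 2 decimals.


G = 770 / (2*(1+0.33)) = 770 / 2.66
= 289.47 MPa

289.47


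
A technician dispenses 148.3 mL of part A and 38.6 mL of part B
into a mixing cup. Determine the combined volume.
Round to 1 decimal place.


Combined volume = 148.3 + 38.6
= 186.9 mL

186.9


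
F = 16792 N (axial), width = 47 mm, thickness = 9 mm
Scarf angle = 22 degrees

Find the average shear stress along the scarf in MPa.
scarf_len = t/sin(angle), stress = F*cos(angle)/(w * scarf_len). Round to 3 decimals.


scarf_len = 9/sin(22 deg) = 24.0252
cos(22 deg) = 0.927184
stress = 16792*0.927184/(47*24.0252) = 13.788 MPa

13.788


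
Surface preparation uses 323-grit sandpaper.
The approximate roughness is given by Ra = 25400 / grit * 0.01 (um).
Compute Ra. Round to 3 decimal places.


Ra = 25400 / 323 * 0.01
= 254 / 323
= 0.786 um

0.786


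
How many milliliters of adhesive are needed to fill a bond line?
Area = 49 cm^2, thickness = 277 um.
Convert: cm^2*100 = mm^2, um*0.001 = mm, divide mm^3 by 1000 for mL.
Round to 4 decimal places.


= (49 * 100) * (277 * 0.001) / 1000
= 1.3573 mL

1.3573


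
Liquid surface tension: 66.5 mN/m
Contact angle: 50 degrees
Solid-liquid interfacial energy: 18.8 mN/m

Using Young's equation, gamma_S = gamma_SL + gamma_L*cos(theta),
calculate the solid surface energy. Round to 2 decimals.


gamma_S = 18.8 + 66.5 * cos(50)
= 61.55 mN/m

61.55


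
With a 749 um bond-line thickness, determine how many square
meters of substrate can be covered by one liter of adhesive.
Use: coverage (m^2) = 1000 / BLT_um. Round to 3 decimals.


Coverage = 1000 / 749 = 1.335 m^2

1.335


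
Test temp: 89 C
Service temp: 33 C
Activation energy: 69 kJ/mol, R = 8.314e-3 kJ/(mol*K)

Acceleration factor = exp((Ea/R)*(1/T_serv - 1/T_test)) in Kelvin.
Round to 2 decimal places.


AF = exp((69/0.008314)*(1/306.15 - 1/362.15))
= 66.14

66.14


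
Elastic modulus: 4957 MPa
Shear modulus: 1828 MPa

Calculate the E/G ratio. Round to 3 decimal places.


E / G = 4957 / 1828 = 2.712

2.712


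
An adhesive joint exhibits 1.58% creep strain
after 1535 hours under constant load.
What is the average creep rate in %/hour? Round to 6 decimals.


Creep rate = strain / time
= 1.58 / 1535
= 0.001029 %/h

0.001029


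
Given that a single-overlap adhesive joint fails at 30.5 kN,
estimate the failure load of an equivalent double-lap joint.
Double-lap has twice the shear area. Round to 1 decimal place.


Double-lap factor = 2
Expected load = 30.5 * 2 = 61.0 kN

61.0


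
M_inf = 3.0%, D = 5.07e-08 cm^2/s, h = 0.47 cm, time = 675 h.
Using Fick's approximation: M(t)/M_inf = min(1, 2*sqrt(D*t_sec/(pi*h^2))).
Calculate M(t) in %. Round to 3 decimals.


t = 2430000 s
ratio = min(1, 2*sqrt(5.07e-08*2430000/(pi*0.2209)))
= 0.842683
M(t) = 3.0 * 0.842683 = 2.528%

2.528


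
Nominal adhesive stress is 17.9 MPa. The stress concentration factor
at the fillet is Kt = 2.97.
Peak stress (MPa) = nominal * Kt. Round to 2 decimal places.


Peak = 17.9 * 2.97 = 53.16 MPa

53.16


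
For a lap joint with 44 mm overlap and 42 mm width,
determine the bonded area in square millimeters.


Area = 44 * 42 = 1848 mm^2

1848


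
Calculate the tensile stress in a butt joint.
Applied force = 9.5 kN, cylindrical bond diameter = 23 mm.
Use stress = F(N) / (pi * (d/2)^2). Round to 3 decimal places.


A = pi * 11.5^2 = 415.4756 mm^2
sigma = 9500.0 / 415.4756 = 22.865 MPa

22.865


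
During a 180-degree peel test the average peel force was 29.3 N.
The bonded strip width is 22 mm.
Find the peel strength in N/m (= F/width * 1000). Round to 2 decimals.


Peel strength = F/width * 1000
= 29.3 / 22 * 1000
= 1331.82 N/m

1331.82


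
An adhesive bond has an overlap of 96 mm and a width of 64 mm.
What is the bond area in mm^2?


Bond area = overlap * width
= 96 * 64
= 6144 mm^2

6144


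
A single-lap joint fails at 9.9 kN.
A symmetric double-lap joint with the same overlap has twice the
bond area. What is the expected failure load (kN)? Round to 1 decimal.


Double-lap load = 2 * 9.9 = 19.8 kN

19.8


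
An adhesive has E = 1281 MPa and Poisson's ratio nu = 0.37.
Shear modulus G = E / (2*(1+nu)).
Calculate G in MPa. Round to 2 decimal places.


G = 1281 / (2*(1+0.37))
= 1281 / 2.74
= 467.52 MPa

467.52


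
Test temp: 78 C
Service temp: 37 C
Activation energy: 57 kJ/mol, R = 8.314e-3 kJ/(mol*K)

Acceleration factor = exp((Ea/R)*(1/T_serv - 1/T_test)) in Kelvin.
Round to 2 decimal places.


AF = exp((57/0.008314)*(1/310.15 - 1/351.15))
= 13.21

13.21


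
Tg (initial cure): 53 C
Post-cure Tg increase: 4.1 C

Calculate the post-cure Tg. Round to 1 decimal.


Post-cure Tg = 53 + 4.1 = 57.1 C

57.1


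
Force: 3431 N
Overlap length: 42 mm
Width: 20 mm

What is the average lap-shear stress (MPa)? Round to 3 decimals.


Average shear stress = F / (overlap * width)
= 3431 / (42 * 20)
= 4.085 MPa

4.085


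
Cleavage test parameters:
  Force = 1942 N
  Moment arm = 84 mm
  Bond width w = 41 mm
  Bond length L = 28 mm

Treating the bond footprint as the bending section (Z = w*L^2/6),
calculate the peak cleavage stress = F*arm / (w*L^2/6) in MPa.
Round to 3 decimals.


M = 1942 * 84 = 163128 N*mm
Z = 41 * 28^2 / 6 = 32144 / 6 mm^3
sigma = M / Z = 6 * 163128 / 32144 = 978768 / 32144
= 30.449 MPa

30.449


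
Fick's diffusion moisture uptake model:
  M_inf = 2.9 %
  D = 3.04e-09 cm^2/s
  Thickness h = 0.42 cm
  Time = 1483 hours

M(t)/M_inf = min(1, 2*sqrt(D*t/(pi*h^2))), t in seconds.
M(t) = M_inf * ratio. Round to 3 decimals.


t_sec = 1483 * 3600 = 5338800
ratio = 2*sqrt(3.04e-09*5338800/(pi*0.42^2))
= min(1, 0.342266)
= 0.342266
M(t) = 2.9 * 0.342266 = 0.993 %

0.993


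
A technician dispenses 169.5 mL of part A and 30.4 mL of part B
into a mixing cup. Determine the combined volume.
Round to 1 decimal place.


Combined volume = 169.5 + 30.4
= 199.9 mL

199.9


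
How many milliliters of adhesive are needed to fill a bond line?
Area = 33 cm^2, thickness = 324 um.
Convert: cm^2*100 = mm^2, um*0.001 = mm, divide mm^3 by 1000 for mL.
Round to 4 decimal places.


= (33 * 100) * (324 * 0.001) / 1000
= 1.0692 mL

1.0692


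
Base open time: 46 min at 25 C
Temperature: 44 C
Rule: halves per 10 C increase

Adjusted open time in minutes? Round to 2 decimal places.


Acceleration = 2^((44-25)/10) = 3.7321
Open time = 46 / 3.7321 = 12.33 min

12.33


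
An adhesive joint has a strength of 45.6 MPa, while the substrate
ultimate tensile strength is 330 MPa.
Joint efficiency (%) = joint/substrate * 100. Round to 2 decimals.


Efficiency = 45.6 / 330 * 100
= 13.82%

13.82


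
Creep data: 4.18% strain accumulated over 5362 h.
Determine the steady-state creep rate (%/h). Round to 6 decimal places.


Rate = 4.18 / 5362 = 0.000780 %/h

0.000780
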